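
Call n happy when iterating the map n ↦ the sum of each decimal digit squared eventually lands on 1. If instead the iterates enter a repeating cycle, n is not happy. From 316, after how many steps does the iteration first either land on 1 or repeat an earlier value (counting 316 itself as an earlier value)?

13

316 → 3² + 1² + 6² = 9 + 1 + 36 = 46
46 → 4² + 6² = 16 + 36 = 52
52 → 5² + 2² = 25 + 4 = 29
29 → 2² + 9² = 4 + 81 = 85
85 → 8² + 5² = 64 + 25 = 89
89 → 8² + 9² = 64 + 81 = 145
145 → 1² + 4² + 5² = 1 + 16 + 25 = 42
42 → 4² + 2² = 16 + 4 = 20
20 → 2² + 0² = 4 + 0 = 4
4 → 4² = 16
16 → 1² + 6² = 1 + 36 = 37
37 → 3² + 7² = 9 + 49 = 58
58 → 5² + 8² = 25 + 64 = 89  — 89 repeats.
That took 13 steps.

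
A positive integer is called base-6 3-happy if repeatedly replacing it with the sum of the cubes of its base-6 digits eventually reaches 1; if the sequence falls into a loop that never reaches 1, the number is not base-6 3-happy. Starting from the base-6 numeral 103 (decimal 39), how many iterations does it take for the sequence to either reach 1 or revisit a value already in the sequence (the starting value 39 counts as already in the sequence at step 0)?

6

39 = (1,0,3)_6 → 1³ + 0³ + 3³ = 1 + 0 + 27 = 28
28 = (4,4)_6 → 4³ + 4³ = 64 + 64 = 128
128 = (3,3,2)_6 → 3³ + 3³ + 2³ = 27 + 27 + 8 = 62
62 = (1,4,2)_6 → 1³ + 4³ + 2³ = 1 + 64 + 8 = 73
73 = (2,0,1)_6 → 2³ + 0³ + 1³ = 8 + 0 + 1 = 9
9 = (1,3)_6 → 1³ + 3³ = 1 + 27 = 28  — 28 repeats.
That took 6 steps.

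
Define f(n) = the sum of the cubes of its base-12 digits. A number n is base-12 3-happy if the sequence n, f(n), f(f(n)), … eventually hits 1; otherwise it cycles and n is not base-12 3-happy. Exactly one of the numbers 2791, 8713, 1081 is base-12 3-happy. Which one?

2791: 2791 → 751 → 476 → 566 → 1366 → 1854 → 1217 → 762 → 368 → 736 → 190 → 1028 → 856 → 1520 → 1728 → 1  — reaches 1 (base-12 3-happy)
8713: 8713 → 342 → 288 → 8 → 512 → 755 → 1464 → 1008 → 343 → 415 → 1351 → 1136 → 1855 → 1344 → 793 → 342  — repeats 342 (not base-12 3-happy)
1081: 1081 → 560 → 1539 → 1539  — repeats 1539 (not base-12 3-happy)

2791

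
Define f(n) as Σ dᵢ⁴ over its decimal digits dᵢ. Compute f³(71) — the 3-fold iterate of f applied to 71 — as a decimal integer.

71 → 7⁴ + 1⁴ = 2401 + 1 = 2402
2402 → 2⁴ + 4⁴ + 0⁴ + 2⁴ = 16 + 256 + 0 + 16 = 288
288 → 2⁴ + 8⁴ + 8⁴ = 16 + 4096 + 4096 = 8208

8208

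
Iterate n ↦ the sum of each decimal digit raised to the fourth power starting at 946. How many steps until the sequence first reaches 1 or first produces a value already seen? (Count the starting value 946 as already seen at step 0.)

946 → 8113
8113 → 4179
4179 → 9219
9219 → 13139
13139 → 6725
6725 → 4338
4338 → 4514
4514 → 1138
1138 → 4179  — 4179 repeats.
That took 9 steps.

9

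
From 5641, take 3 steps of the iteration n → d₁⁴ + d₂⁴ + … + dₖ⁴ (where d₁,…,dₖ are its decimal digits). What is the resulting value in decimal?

5641 → 5⁴ + 6⁴ + 4⁴ + 1⁴ = 2178
2178 → 2⁴ + 1⁴ + 7⁴ + 8⁴ = 6514
6514 → 6⁴ + 5⁴ + 1⁴ + 4⁴ = 2178

2178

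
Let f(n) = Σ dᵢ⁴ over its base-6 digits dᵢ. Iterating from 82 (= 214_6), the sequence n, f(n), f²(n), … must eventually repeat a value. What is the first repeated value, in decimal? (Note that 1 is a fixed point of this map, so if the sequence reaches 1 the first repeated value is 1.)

82

82 = (2,1,4)_6 → 2⁴ + 1⁴ + 4⁴ = 273
273 = (1,1,3,3)_6 → 1⁴ + 1⁴ + 3⁴ + 3⁴ = 164
164 = (4,3,2)_6 → 4⁴ + 3⁴ + 2⁴ = 353
353 = (1,3,4,5)_6 → 1⁴ + 3⁴ + 4⁴ + 5⁴ = 963
963 = (4,2,4,3)_6 → 4⁴ + 2⁴ + 4⁴ + 3⁴ = 609
609 = (2,4,5,3)_6 → 2⁴ + 4⁴ + 5⁴ + 3⁴ = 978
978 = (4,3,1,0)_6 → 4⁴ + 3⁴ + 1⁴ + 0⁴ = 338
338 = (1,3,2,2)_6 → 1⁴ + 3⁴ + 2⁴ + 2⁴ = 114
114 = (3,1,0)_6 → 3⁴ + 1⁴ + 0⁴ = 82  — 82 already appeared earlier.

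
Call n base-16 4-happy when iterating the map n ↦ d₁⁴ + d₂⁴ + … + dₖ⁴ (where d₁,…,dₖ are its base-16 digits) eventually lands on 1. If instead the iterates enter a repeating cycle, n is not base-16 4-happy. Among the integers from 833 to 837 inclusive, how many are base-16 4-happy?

3

833: 833 → 338 → 642 → 4128 → 17 → 2 → 16 → 1  (reaches 1)
834: 834 → 353 → 1298 → 642 → 4128 → 17 → 2 → 16 → 1  (reaches 1)
835: 835 → 418 → 10017 → 2434 → 10673 → 21219 → 39138 → 49089 → 86003 → 101588 → 53650 → 35139 → 10994 → 60657 → 109778 → 59314 → 55474 → 47314 → 47314  (repeats 47314)
836: 836 → 593 → 642 → 4128 → 17 → 2 → 16 → 1  (reaches 1)
837: 837 → 962 → 20833 → 1923 → 6578 → 21219 → 39138 → 49089 → 86003 → 101588 → 53650 → 35139 → 10994 → 60657 → 109778 → 59314 → 55474 → 47314 → 47314  (repeats 47314)
base-16 4-happy: 833, 834, 836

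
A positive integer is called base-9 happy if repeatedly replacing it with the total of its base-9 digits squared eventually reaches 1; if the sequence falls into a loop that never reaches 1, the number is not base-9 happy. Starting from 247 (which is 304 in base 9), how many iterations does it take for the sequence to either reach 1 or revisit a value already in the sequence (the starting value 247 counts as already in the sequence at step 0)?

5

247 = (3,0,4)_9 → 3² + 0² + 4² = 25
25 = (2,7)_9 → 2² + 7² = 53
53 = (5,8)_9 → 5² + 8² = 89
89 = (1,0,8)_9 → 1² + 0² + 8² = 65
65 = (7,2)_9 → 7² + 2² = 53  — 53 repeats.
That took 5 steps.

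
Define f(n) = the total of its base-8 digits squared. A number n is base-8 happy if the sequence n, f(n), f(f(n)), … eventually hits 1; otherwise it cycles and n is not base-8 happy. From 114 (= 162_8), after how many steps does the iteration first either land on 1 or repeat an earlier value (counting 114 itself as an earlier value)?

4

114 = (1,6,2)_8 → 1² + 6² + 2² = 1 + 36 + 4 = 41
41 = (5,1)_8 → 5² + 1² = 25 + 1 = 26
26 = (3,2)_8 → 3² + 2² = 9 + 4 = 13
13 = (1,5)_8 → 1² + 5² = 1 + 25 = 26  — 26 repeats.
That took 4 steps.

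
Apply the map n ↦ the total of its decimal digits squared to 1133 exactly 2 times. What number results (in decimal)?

1133 → 1² + 1² + 3² + 3² = 1 + 1 + 9 + 9 = 20
20 → 2² + 0² = 4 + 0 = 4

4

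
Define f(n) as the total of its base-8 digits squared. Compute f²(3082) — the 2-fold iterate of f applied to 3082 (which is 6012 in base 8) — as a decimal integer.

26

3082 = (6,0,1,2)_8 → 6² + 0² + 1² + 2² = 36 + 0 + 1 + 4 = 41
41 = (5,1)_8 → 5² + 1² = 25 + 1 = 26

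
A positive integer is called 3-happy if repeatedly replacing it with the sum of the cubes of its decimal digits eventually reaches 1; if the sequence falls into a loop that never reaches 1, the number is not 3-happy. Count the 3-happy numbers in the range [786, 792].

1

786: 786 → 1071 → 345 → 216 → 225 → 141 → 66 → 432 → 99 → 1458 → 702 → 351 → 153 → 153  — not 3-happy
787: 787 → 1198 → 1243 → 100 → 1  — 3-happy
788: 788 → 1367 → 587 → 980 → 1241 → 74 → 407 → 407  — not 3-happy
789: 789 → 1584 → 702 → 351 → 153 → 153  — not 3-happy
790: 790 → 1072 → 352 → 160 → 217 → 352  — not 3-happy
791: 791 → 1073 → 371 → 371  — not 3-happy
792: 792 → 1080 → 513 → 153 → 153  — not 3-happy
3-happy: 787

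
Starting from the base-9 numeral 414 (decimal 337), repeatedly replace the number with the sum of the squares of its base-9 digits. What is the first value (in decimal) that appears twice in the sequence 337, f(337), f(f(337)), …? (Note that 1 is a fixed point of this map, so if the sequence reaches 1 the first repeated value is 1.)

337 = (4,1,4)_9 → 4² + 1² + 4² = 16 + 1 + 16 = 33
33 = (3,6)_9 → 3² + 6² = 9 + 36 = 45
45 = (5,0)_9 → 5² + 0² = 25 + 0 = 25
25 = (2,7)_9 → 2² + 7² = 4 + 49 = 53
53 = (5,8)_9 → 5² + 8² = 25 + 64 = 89
89 = (1,0,8)_9 → 1² + 0² + 8² = 1 + 0 + 64 = 65
65 = (7,2)_9 → 7² + 2² = 49 + 4 = 53  — 53 already appeared earlier.

53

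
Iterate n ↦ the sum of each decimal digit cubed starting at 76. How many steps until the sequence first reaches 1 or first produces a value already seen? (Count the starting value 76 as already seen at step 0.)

8

76 → 7³ + 6³ = 559
559 → 5³ + 5³ + 9³ = 979
979 → 9³ + 7³ + 9³ = 1801
1801 → 1³ + 8³ + 0³ + 1³ = 514
514 → 5³ + 1³ + 4³ = 190
190 → 1³ + 9³ + 0³ = 730
730 → 7³ + 3³ + 0³ = 370
370 → 3³ + 7³ + 0³ = 370  — 370 repeats.
That took 8 steps.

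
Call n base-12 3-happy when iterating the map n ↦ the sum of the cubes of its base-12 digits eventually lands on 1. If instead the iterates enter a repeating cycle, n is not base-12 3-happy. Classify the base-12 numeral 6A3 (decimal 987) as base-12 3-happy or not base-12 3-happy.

not base-12 3-happy

987 = (6,10,3)_12 → 6³ + 10³ + 3³ = 216 + 1000 + 27 = 1243
1243 = (8,7,7)_12 → 8³ + 7³ + 7³ = 512 + 343 + 343 = 1198
1198 = (8,3,10)_12 → 8³ + 3³ + 10³ = 512 + 27 + 1000 = 1539
1539 = (10,8,3)_12 → 10³ + 8³ + 3³ = 1000 + 512 + 27 = 1539  — 1539 already seen; the sequence cycles without reaching 1.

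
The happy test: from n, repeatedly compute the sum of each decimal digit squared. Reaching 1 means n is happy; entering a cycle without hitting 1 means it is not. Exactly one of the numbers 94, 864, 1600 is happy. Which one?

94

94: 94 → 97 → 130 → 10 → 1  — reaches 1 (happy)
864: 864 → 116 → 38 → 73 → 58 → 89 → 145 → 42 → 20 → 4 → 16 → 37 → 58  — repeats 58 (not happy)
1600: 1600 → 37 → 58 → 89 → 145 → 42 → 20 → 4 → 16 → 37  — repeats 37 (not happy)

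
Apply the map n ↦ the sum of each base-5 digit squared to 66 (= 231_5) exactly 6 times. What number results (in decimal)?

66 = (2,3,1)_5 → 14
14 = (2,4)_5 → 20
20 = (4,0)_5 → 16
16 = (3,1)_5 → 10
10 = (2,0)_5 → 4
4 = (4)_5 → 16

16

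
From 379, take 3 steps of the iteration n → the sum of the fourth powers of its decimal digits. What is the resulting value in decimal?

16049

379 → 3⁴ + 7⁴ + 9⁴ = 81 + 2401 + 6561 = 9043
9043 → 9⁴ + 0⁴ + 4⁴ + 3⁴ = 6561 + 0 + 256 + 81 = 6898
6898 → 6⁴ + 8⁴ + 9⁴ + 8⁴ = 1296 + 4096 + 6561 + 4096 = 16049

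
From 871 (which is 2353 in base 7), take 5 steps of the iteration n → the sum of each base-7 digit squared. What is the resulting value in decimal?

45

871 = (2,3,5,3)_7 → 2² + 3² + 5² + 3² = 47
47 = (6,5)_7 → 6² + 5² = 61
61 = (1,1,5)_7 → 1² + 1² + 5² = 27
27 = (3,6)_7 → 3² + 6² = 45
45 = (6,3)_7 → 6² + 3² = 45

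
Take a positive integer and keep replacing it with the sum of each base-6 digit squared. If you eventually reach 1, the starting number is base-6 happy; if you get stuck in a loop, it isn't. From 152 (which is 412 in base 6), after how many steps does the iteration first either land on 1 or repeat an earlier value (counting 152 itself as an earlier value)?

152 = (4,1,2)_6 → 4² + 1² + 2² = 16 + 1 + 4 = 21
21 = (3,3)_6 → 3² + 3² = 9 + 9 = 18
18 = (3,0)_6 → 3² + 0² = 9 + 0 = 9
9 = (1,3)_6 → 1² + 3² = 1 + 9 = 10
10 = (1,4)_6 → 1² + 4² = 1 + 16 = 17
17 = (2,5)_6 → 2² + 5² = 4 + 25 = 29
29 = (4,5)_6 → 4² + 5² = 16 + 25 = 41
41 = (1,0,5)_6 → 1² + 0² + 5² = 1 + 0 + 25 = 26
26 = (4,2)_6 → 4² + 2² = 16 + 4 = 20
20 = (3,2)_6 → 3² + 2² = 9 + 4 = 13
13 = (2,1)_6 → 2² + 1² = 4 + 1 = 5
5 = (5)_6 → 5² = 25
25 = (4,1)_6 → 4² + 1² = 16 + 1 = 17  — 17 repeats.
That took 13 steps.

13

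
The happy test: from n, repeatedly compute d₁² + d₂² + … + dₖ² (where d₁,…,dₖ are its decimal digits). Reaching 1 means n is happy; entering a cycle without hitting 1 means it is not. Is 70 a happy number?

70 → 7² + 0² = 49
49 → 4² + 9² = 97
97 → 9² + 7² = 130
130 → 1² + 3² + 0² = 10
10 → 1² + 0² = 1  — reached 1.

happy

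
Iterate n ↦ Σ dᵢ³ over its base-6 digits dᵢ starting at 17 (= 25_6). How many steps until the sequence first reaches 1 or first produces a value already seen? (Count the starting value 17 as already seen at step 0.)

8

17 = (2,5)_6 → 2³ + 5³ = 133
133 = (3,4,1)_6 → 3³ + 4³ + 1³ = 92
92 = (2,3,2)_6 → 2³ + 3³ + 2³ = 43
43 = (1,1,1)_6 → 1³ + 1³ + 1³ = 3
3 = (3)_6 → 3³ = 27
27 = (4,3)_6 → 4³ + 3³ = 91
91 = (2,3,1)_6 → 2³ + 3³ + 1³ = 36
36 = (1,0,0)_6 → 1³ + 0³ + 0³ = 1  — reached 1.
That took 8 steps.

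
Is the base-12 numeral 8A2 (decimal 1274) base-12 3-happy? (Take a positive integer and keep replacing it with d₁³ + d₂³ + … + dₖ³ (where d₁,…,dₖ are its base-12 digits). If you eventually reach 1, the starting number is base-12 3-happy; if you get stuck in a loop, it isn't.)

1274 = (8,10,2)_12 → 8³ + 10³ + 2³ = 512 + 1000 + 8 = 1520
1520 = (10,6,8)_12 → 10³ + 6³ + 8³ = 1000 + 216 + 512 = 1728
1728 = (1,0,0,0)_12 → 1³ + 0³ + 0³ + 0³ = 1 + 0 + 0 + 0 = 1  — reached 1.

base-12 3-happy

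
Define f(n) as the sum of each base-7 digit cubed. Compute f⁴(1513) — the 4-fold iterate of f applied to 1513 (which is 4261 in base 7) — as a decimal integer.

91

1513 = (4,2,6,1)_7 → 4³ + 2³ + 6³ + 1³ = 64 + 8 + 216 + 1 = 289
289 = (5,6,2)_7 → 5³ + 6³ + 2³ = 125 + 216 + 8 = 349
349 = (1,0,0,6)_7 → 1³ + 0³ + 0³ + 6³ = 1 + 0 + 0 + 216 = 217
217 = (4,3,0)_7 → 4³ + 3³ + 0³ = 64 + 27 + 0 = 91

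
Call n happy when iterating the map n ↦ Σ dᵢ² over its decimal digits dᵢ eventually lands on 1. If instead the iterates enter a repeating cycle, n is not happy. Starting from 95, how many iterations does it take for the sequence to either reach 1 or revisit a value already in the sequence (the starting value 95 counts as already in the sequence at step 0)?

95 → 9² + 5² = 81 + 25 = 106
106 → 1² + 0² + 6² = 1 + 0 + 36 = 37
37 → 3² + 7² = 9 + 49 = 58
58 → 5² + 8² = 25 + 64 = 89
89 → 8² + 9² = 64 + 81 = 145
145 → 1² + 4² + 5² = 1 + 16 + 25 = 42
42 → 4² + 2² = 16 + 4 = 20
20 → 2² + 0² = 4 + 0 = 4
4 → 4² = 16
16 → 1² + 6² = 1 + 36 = 37  — 37 repeats.
That took 10 steps.

10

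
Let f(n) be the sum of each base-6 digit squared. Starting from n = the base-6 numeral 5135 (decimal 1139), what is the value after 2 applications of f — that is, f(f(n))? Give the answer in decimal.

1139 = (5,1,3,5)_6 → 5² + 1² + 3² + 5² = 60
60 = (1,4,0)_6 → 1² + 4² + 0² = 17

17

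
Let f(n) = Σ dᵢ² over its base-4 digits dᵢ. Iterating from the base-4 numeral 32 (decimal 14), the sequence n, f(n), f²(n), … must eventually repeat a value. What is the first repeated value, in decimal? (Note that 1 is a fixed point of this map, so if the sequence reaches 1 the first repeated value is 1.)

1

14 = (3,2)_4 → 3² + 2² = 13
13 = (3,1)_4 → 3² + 1² = 10
10 = (2,2)_4 → 2² + 2² = 8
8 = (2,0)_4 → 2² + 0² = 4
4 = (1,0)_4 → 1² + 0² = 1  — reached the fixed point 1.
1 → 1, so 1 is the first repeated value.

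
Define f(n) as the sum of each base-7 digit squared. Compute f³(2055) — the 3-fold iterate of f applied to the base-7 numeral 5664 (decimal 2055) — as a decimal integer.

5

2055 = (5,6,6,4)_7 → 113
113 = (2,2,1)_7 → 9
9 = (1,2)_7 → 5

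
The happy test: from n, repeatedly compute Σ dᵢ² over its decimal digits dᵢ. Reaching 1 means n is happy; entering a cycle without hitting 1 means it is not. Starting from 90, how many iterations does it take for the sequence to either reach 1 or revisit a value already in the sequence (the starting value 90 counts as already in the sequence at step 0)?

90 → 9² + 0² = 81
81 → 8² + 1² = 65
65 → 6² + 5² = 61
61 → 6² + 1² = 37
37 → 3² + 7² = 58
58 → 5² + 8² = 89
89 → 8² + 9² = 145
145 → 1² + 4² + 5² = 42
42 → 4² + 2² = 20
20 → 2² + 0² = 4
4 → 4² = 16
16 → 1² + 6² = 37  — 37 repeats.
That took 12 steps.

12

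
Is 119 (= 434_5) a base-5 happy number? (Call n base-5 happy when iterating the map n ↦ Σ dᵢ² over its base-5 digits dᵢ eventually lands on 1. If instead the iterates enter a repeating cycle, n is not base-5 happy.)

119 = (4,3,4)_5 → 41
41 = (1,3,1)_5 → 11
11 = (2,1)_5 → 5
5 = (1,0)_5 → 1  — reached 1.

base-5 happy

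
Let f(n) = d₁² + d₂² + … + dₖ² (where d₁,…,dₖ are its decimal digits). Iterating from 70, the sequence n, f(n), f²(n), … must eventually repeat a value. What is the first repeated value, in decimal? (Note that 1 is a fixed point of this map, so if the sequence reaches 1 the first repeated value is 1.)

70 → 7² + 0² = 49
49 → 4² + 9² = 97
97 → 9² + 7² = 130
130 → 1² + 3² + 0² = 10
10 → 1² + 0² = 1  — reached the fixed point 1.
1 → 1, so 1 is the first repeated value.

1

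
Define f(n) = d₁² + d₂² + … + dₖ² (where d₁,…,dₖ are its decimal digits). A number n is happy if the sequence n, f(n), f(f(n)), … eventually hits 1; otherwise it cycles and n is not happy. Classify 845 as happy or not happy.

845 → 8² + 4² + 5² = 105
105 → 1² + 0² + 5² = 26
26 → 2² + 6² = 40
40 → 4² + 0² = 16
16 → 1² + 6² = 37
37 → 3² + 7² = 58
58 → 5² + 8² = 89
89 → 8² + 9² = 145
145 → 1² + 4² + 5² = 42
42 → 4² + 2² = 20
20 → 2² + 0² = 4
4 → 4² = 16  — 16 already seen; the sequence cycles without reaching 1.

not happy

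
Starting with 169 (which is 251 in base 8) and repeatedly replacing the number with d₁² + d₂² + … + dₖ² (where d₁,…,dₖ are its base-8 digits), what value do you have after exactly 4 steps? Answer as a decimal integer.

169 = (2,5,1)_8 → 2² + 5² + 1² = 4 + 25 + 1 = 30
30 = (3,6)_8 → 3² + 6² = 9 + 36 = 45
45 = (5,5)_8 → 5² + 5² = 25 + 25 = 50
50 = (6,2)_8 → 6² + 2² = 36 + 4 = 40

40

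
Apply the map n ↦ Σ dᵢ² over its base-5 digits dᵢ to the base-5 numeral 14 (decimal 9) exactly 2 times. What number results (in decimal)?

9 = (1,4)_5 → 1² + 4² = 17
17 = (3,2)_5 → 3² + 2² = 13

13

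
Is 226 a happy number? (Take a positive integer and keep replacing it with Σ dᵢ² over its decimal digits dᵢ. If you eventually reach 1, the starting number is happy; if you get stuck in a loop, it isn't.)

226 → 2² + 2² + 6² = 44
44 → 4² + 4² = 32
32 → 3² + 2² = 13
13 → 1² + 3² = 10
10 → 1² + 0² = 1  — reached 1.

happy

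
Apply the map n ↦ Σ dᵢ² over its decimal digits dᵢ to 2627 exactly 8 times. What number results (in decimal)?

89

2627 → 2² + 6² + 2² + 7² = 93
93 → 9² + 3² = 90
90 → 9² + 0² = 81
81 → 8² + 1² = 65
65 → 6² + 5² = 61
61 → 6² + 1² = 37
37 → 3² + 7² = 58
58 → 5² + 8² = 89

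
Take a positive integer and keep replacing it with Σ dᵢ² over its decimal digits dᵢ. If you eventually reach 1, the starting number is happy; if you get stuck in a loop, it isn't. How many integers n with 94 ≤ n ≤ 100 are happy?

94: 94 → 97 → 130 → 10 → 1  — happy
95: 95 → 106 → 37 → 58 → 89 → 145 → 42 → 20 → 4 → 16 → 37  — not happy
96: 96 → 117 → 51 → 26 → 40 → 16 → 37 → 58 → 89 → 145 → 42 → 20 → 4 → 16  — not happy
97: 97 → 130 → 10 → 1  — happy
98: 98 → 145 → 42 → 20 → 4 → 16 → 37 → 58 → 89 → 145  — not happy
99: 99 → 162 → 41 → 17 → 50 → 25 → 29 → 85 → 89 → 145 → 42 → 20 → 4 → 16 → 37 → 58 → 89  — not happy
100: 100 → 1  — happy
happy: 94, 97, 100

3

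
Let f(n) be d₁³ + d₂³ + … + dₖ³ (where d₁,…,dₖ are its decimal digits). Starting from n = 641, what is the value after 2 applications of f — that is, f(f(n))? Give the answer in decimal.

641 → 6³ + 4³ + 1³ = 281
281 → 2³ + 8³ + 1³ = 521

521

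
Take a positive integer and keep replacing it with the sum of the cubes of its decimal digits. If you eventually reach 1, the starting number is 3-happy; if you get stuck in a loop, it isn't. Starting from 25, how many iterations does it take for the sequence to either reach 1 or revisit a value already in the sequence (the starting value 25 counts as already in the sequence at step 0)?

25 → 2³ + 5³ = 133
133 → 1³ + 3³ + 3³ = 55
55 → 5³ + 5³ = 250
250 → 2³ + 5³ + 0³ = 133  — 133 repeats.
That took 4 steps.

4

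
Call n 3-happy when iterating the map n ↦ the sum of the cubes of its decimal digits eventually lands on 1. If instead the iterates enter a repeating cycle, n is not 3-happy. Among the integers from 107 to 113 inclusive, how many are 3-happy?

1

107: 107 → 344 → 155 → 251 → 134 → 92 → 737 → 713 → 371 → 371  — not 3-happy
108: 108 → 513 → 153 → 153  — not 3-happy
109: 109 → 730 → 370 → 370  — not 3-happy
110: 110 → 2 → 8 → 512 → 134 → 92 → 737 → 713 → 371 → 371  — not 3-happy
111: 111 → 3 → 27 → 351 → 153 → 153  — not 3-happy
112: 112 → 10 → 1  — 3-happy
113: 113 → 29 → 737 → 713 → 371 → 371  — not 3-happy
3-happy: 112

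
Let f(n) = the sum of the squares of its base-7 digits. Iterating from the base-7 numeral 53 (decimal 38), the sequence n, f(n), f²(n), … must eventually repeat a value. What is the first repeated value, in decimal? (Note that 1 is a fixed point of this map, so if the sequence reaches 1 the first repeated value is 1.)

10

38 = (5,3)_7 → 34
34 = (4,6)_7 → 52
52 = (1,0,3)_7 → 10
10 = (1,3)_7 → 10  — 10 already appeared earlier.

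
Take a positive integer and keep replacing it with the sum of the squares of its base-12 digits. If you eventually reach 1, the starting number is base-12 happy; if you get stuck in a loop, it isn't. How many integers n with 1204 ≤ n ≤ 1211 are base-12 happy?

1204: 1204 → 96 → 64 → 41 → 34 → 104 → 128 → 164 → 66 → 61 → 26 → 8 → 64  — not base-12 happy
1205: 1205 → 105 → 145 → 2 → 4 → 16 → 17 → 26 → 8 → 64 → 41 → 34 → 104 → 128 → 164 → 66 → 61 → 26  — not base-12 happy
1206: 1206 → 116 → 145 → 2 → 4 → 16 → 17 → 26 → 8 → 64 → 41 → 34 → 104 → 128 → 164 → 66 → 61 → 26  — not base-12 happy
1207: 1207 → 129 → 181 → 11 → 121 → 101 → 89 → 74 → 40 → 25 → 5 → 25  — not base-12 happy
1208: 1208 → 144 → 1  — base-12 happy
1209: 1209 → 161 → 27 → 13 → 2 → 4 → 16 → 17 → 26 → 8 → 64 → 41 → 34 → 104 → 128 → 164 → 66 → 61 → 26  — not base-12 happy
1210: 1210 → 180 → 10 → 100 → 80 → 100  — not base-12 happy
1211: 1211 → 201 → 98 → 68 → 89 → 74 → 40 → 25 → 5 → 25  — not base-12 happy
base-12 happy: 1208

1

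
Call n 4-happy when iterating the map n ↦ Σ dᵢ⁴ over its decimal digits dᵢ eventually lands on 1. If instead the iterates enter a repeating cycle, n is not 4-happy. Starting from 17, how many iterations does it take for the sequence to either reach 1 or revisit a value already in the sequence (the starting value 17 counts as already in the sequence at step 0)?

17 → 1⁴ + 7⁴ = 1 + 2401 = 2402
2402 → 2⁴ + 4⁴ + 0⁴ + 2⁴ = 16 + 256 + 0 + 16 = 288
288 → 2⁴ + 8⁴ + 8⁴ = 16 + 4096 + 4096 = 8208
8208 → 8⁴ + 2⁴ + 0⁴ + 8⁴ = 4096 + 16 + 0 + 4096 = 8208  — 8208 repeats.
That took 4 steps.

4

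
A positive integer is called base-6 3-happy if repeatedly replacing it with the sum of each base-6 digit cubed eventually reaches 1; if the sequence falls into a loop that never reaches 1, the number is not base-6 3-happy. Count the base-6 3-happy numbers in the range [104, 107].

3

104: 104 → 141 → 179 → 314 → 81 → 36 → 1  — base-6 3-happy
105: 105 → 160 → 136 → 155 → 190 → 190  — not base-6 3-happy
106: 106 → 197 → 258 → 3 → 27 → 91 → 36 → 1  — base-6 3-happy
107: 107 → 258 → 3 → 27 → 91 → 36 → 1  — base-6 3-happy
base-6 3-happy: 104, 106, 107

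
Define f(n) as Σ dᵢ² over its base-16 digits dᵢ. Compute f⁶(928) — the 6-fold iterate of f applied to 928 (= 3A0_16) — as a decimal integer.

85

928 = (3,10,0)_16 → 3² + 10² + 0² = 9 + 100 + 0 = 109
109 = (6,13)_16 → 6² + 13² = 36 + 169 = 205
205 = (12,13)_16 → 12² + 13² = 144 + 169 = 313
313 = (1,3,9)_16 → 1² + 3² + 9² = 1 + 9 + 81 = 91
91 = (5,11)_16 → 5² + 11² = 25 + 121 = 146
146 = (9,2)_16 → 9² + 2² = 81 + 4 = 85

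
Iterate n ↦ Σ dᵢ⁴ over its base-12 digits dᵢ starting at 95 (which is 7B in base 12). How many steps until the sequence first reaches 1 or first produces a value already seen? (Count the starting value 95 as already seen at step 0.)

95 = (7,11)_12 → 17042
17042 = (9,10,4,2)_12 → 16833
16833 = (9,8,10,9)_12 → 27218
27218 = (1,3,9,0,2)_12 → 6659
6659 = (3,10,2,11)_12 → 24738
24738 = (1,2,3,9,6)_12 → 7955
7955 = (4,7,2,11)_12 → 17314
17314 = (10,0,2,10)_12 → 20016
20016 = (11,7,0,0)_12 → 17042  — 17042 repeats.
That took 9 steps.

9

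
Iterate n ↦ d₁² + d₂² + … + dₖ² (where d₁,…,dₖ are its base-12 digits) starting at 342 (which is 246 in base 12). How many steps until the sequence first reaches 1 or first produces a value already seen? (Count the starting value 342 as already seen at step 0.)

342 = (2,4,6)_12 → 2² + 4² + 6² = 56
56 = (4,8)_12 → 4² + 8² = 80
80 = (6,8)_12 → 6² + 8² = 100
100 = (8,4)_12 → 8² + 4² = 80  — 80 repeats.
That took 4 steps.

4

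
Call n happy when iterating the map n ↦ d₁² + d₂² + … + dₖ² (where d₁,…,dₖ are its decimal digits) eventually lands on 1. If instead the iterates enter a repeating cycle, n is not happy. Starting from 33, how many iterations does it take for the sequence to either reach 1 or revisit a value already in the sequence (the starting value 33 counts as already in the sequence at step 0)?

12

33 → 3² + 3² = 9 + 9 = 18
18 → 1² + 8² = 1 + 64 = 65
65 → 6² + 5² = 36 + 25 = 61
61 → 6² + 1² = 36 + 1 = 37
37 → 3² + 7² = 9 + 49 = 58
58 → 5² + 8² = 25 + 64 = 89
89 → 8² + 9² = 64 + 81 = 145
145 → 1² + 4² + 5² = 1 + 16 + 25 = 42
42 → 4² + 2² = 16 + 4 = 20
20 → 2² + 0² = 4 + 0 = 4
4 → 4² = 16
16 → 1² + 6² = 1 + 36 = 37  — 37 repeats.
That took 12 steps.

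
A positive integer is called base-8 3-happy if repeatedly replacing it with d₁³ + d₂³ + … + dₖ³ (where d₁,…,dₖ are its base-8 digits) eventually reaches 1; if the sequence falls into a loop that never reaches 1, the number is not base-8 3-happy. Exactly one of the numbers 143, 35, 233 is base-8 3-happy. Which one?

143: 143 → 352 → 189 → 476 → 434 → 440 → 559 → 469 → 476  — repeats 476 (not base-8 3-happy)
35: 35 → 91 → 55 → 559 → 469 → 476 → 434 → 440 → 559  — repeats 559 (not base-8 3-happy)
233: 233 → 153 → 36 → 128 → 8 → 1  — reaches 1 (base-8 3-happy)

233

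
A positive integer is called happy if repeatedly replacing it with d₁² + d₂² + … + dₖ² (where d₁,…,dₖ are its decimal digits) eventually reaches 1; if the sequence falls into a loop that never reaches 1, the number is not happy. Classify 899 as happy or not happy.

899 → 226
226 → 44
44 → 32
32 → 13
13 → 10
10 → 1  — reached 1.

happy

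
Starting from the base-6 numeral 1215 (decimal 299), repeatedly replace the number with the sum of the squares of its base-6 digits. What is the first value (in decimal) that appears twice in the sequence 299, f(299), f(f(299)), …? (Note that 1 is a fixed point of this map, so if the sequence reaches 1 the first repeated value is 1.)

26

299 = (1,2,1,5)_6 → 1² + 2² + 1² + 5² = 1 + 4 + 1 + 25 = 31
31 = (5,1)_6 → 5² + 1² = 25 + 1 = 26
26 = (4,2)_6 → 4² + 2² = 16 + 4 = 20
20 = (3,2)_6 → 3² + 2² = 9 + 4 = 13
13 = (2,1)_6 → 2² + 1² = 4 + 1 = 5
5 = (5)_6 → 5² = 25
25 = (4,1)_6 → 4² + 1² = 16 + 1 = 17
17 = (2,5)_6 → 2² + 5² = 4 + 25 = 29
29 = (4,5)_6 → 4² + 5² = 16 + 25 = 41
41 = (1,0,5)_6 → 1² + 0² + 5² = 1 + 0 + 25 = 26  — 26 already appeared earlier.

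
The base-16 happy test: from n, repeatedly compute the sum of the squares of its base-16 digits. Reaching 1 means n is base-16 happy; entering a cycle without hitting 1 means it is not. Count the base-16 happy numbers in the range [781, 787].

781: 781 → 178 → 125 → 218 → 269 → 170 → 200 → 208 → 169 → 181 → 146 → 85 → 50 → 13 → 169  — not base-16 happy
782: 782 → 205 → 313 → 91 → 146 → 85 → 50 → 13 → 169 → 181 → 146  — not base-16 happy
783: 783 → 234 → 296 → 69 → 41 → 85 → 50 → 13 → 169 → 181 → 146 → 85  — not base-16 happy
784: 784 → 10 → 100 → 52 → 25 → 82 → 29 → 170 → 200 → 208 → 169 → 181 → 146 → 85 → 50 → 13 → 169  — not base-16 happy
785: 785 → 11 → 121 → 130 → 68 → 32 → 4 → 16 → 1  — base-16 happy
786: 786 → 14 → 196 → 160 → 100 → 52 → 25 → 82 → 29 → 170 → 200 → 208 → 169 → 181 → 146 → 85 → 50 → 13 → 169  — not base-16 happy
787: 787 → 19 → 10 → 100 → 52 → 25 → 82 → 29 → 170 → 200 → 208 → 169 → 181 → 146 → 85 → 50 → 13 → 169  — not base-16 happy
base-16 happy: 785

1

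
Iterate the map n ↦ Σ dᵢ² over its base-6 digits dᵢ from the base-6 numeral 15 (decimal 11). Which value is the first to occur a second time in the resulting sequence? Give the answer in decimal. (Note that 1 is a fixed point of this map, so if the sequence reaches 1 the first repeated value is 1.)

26

11 = (1,5)_6 → 1² + 5² = 1 + 25 = 26
26 = (4,2)_6 → 4² + 2² = 16 + 4 = 20
20 = (3,2)_6 → 3² + 2² = 9 + 4 = 13
13 = (2,1)_6 → 2² + 1² = 4 + 1 = 5
5 = (5)_6 → 5² = 25
25 = (4,1)_6 → 4² + 1² = 16 + 1 = 17
17 = (2,5)_6 → 2² + 5² = 4 + 25 = 29
29 = (4,5)_6 → 4² + 5² = 16 + 25 = 41
41 = (1,0,5)_6 → 1² + 0² + 5² = 1 + 0 + 25 = 26  — 26 already appeared earlier.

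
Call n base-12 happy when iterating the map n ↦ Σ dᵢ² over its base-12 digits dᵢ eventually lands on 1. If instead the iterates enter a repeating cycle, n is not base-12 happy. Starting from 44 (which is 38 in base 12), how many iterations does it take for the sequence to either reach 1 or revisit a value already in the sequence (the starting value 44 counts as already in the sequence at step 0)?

6

44 = (3,8)_12 → 73
73 = (6,1)_12 → 37
37 = (3,1)_12 → 10
10 = (10)_12 → 100
100 = (8,4)_12 → 80
80 = (6,8)_12 → 100  — 100 repeats.
That took 6 steps.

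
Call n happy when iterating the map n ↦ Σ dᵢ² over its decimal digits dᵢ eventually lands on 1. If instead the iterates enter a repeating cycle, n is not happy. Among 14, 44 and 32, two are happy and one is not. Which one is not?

14: 14 → 17 → 50 → 25 → 29 → 85 → 89 → 145 → 42 → 20 → 4 → 16 → 37 → 58 → 89  — repeats 89 (not happy)
44: 44 → 32 → 13 → 10 → 1  — reaches 1 (happy)
32: 32 → 13 → 10 → 1  — reaches 1 (happy)

14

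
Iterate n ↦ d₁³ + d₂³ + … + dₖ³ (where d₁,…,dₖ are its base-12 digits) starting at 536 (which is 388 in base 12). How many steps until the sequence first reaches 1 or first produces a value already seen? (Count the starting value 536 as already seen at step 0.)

536 = (3,8,8)_12 → 1051
1051 = (7,3,7)_12 → 713
713 = (4,11,5)_12 → 1520
1520 = (10,6,8)_12 → 1728
1728 = (1,0,0,0)_12 → 1  — reached 1.
That took 5 steps.

5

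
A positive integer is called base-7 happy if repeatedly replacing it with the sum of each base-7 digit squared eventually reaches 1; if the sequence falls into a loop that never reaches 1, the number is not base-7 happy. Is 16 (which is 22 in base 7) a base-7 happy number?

not base-7 happy

16 = (2,2)_7 → 2² + 2² = 8
8 = (1,1)_7 → 1² + 1² = 2
2 = (2)_7 → 2² = 4
4 = (4)_7 → 4² = 16  — 16 already seen; the sequence cycles without reaching 1.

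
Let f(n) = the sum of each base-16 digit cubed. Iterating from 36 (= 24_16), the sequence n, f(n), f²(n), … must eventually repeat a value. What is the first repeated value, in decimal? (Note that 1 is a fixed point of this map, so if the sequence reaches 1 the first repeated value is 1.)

72

36 = (2,4)_16 → 2³ + 4³ = 72
72 = (4,8)_16 → 4³ + 8³ = 576
576 = (2,4,0)_16 → 2³ + 4³ + 0³ = 72  — 72 already appeared earlier.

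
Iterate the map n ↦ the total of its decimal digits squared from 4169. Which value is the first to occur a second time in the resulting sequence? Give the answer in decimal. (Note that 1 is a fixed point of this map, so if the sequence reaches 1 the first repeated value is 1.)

4169 → 4² + 1² + 6² + 9² = 16 + 1 + 36 + 81 = 134
134 → 1² + 3² + 4² = 1 + 9 + 16 = 26
26 → 2² + 6² = 4 + 36 = 40
40 → 4² + 0² = 16 + 0 = 16
16 → 1² + 6² = 1 + 36 = 37
37 → 3² + 7² = 9 + 49 = 58
58 → 5² + 8² = 25 + 64 = 89
89 → 8² + 9² = 64 + 81 = 145
145 → 1² + 4² + 5² = 1 + 16 + 25 = 42
42 → 4² + 2² = 16 + 4 = 20
20 → 2² + 0² = 4 + 0 = 4
4 → 4² = 16  — 16 already appeared earlier.

16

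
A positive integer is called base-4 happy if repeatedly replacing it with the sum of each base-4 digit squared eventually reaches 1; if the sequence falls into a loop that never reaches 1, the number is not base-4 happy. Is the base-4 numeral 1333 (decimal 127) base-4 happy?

base-4 happy

127 = (1,3,3,3)_4 → 1² + 3² + 3² + 3² = 1 + 9 + 9 + 9 = 28
28 = (1,3,0)_4 → 1² + 3² + 0² = 1 + 9 + 0 = 10
10 = (2,2)_4 → 2² + 2² = 4 + 4 = 8
8 = (2,0)_4 → 2² + 0² = 4 + 0 = 4
4 = (1,0)_4 → 1² + 0² = 1 + 0 = 1  — reached 1.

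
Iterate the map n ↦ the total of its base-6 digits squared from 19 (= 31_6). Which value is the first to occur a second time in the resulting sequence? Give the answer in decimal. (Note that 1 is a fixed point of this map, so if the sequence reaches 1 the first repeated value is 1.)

17

19 = (3,1)_6 → 10
10 = (1,4)_6 → 17
17 = (2,5)_6 → 29
29 = (4,5)_6 → 41
41 = (1,0,5)_6 → 26
26 = (4,2)_6 → 20
20 = (3,2)_6 → 13
13 = (2,1)_6 → 5
5 = (5)_6 → 25
25 = (4,1)_6 → 17  — 17 already appeared earlier.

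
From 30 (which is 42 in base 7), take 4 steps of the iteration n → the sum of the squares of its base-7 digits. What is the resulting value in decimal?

30 = (4,2)_7 → 4² + 2² = 20
20 = (2,6)_7 → 2² + 6² = 40
40 = (5,5)_7 → 5² + 5² = 50
50 = (1,0,1)_7 → 1² + 0² + 1² = 2

2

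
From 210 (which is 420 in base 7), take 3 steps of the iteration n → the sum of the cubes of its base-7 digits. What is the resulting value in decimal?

210 = (4,2,0)_7 → 4³ + 2³ + 0³ = 64 + 8 + 0 = 72
72 = (1,3,2)_7 → 1³ + 3³ + 2³ = 1 + 27 + 8 = 36
36 = (5,1)_7 → 5³ + 1³ = 125 + 1 = 126

126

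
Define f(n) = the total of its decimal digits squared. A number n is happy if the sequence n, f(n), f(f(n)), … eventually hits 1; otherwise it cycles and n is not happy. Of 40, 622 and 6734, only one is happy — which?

40: 40 → 16 → 37 → 58 → 89 → 145 → 42 → 20 → 4 → 16  — repeats 16 (not happy)
622: 622 → 44 → 32 → 13 → 10 → 1  — reaches 1 (happy)
6734: 6734 → 110 → 2 → 4 → 16 → 37 → 58 → 89 → 145 → 42 → 20 → 4  — repeats 4 (not happy)

622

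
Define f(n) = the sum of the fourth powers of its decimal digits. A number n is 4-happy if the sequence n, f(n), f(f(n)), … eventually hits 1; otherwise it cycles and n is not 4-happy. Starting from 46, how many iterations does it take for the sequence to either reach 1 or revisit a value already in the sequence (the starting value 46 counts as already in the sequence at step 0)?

10

46 → 4⁴ + 6⁴ = 256 + 1296 = 1552
1552 → 1⁴ + 5⁴ + 5⁴ + 2⁴ = 1 + 625 + 625 + 16 = 1267
1267 → 1⁴ + 2⁴ + 6⁴ + 7⁴ = 1 + 16 + 1296 + 2401 = 3714
3714 → 3⁴ + 7⁴ + 1⁴ + 4⁴ = 81 + 2401 + 1 + 256 = 2739
2739 → 2⁴ + 7⁴ + 3⁴ + 9⁴ = 16 + 2401 + 81 + 6561 = 9059
9059 → 9⁴ + 0⁴ + 5⁴ + 9⁴ = 6561 + 0 + 625 + 6561 = 13747
13747 → 1⁴ + 3⁴ + 7⁴ + 4⁴ + 7⁴ = 1 + 81 + 2401 + 256 + 2401 = 5140
5140 → 5⁴ + 1⁴ + 4⁴ + 0⁴ = 625 + 1 + 256 + 0 = 882
882 → 8⁴ + 8⁴ + 2⁴ = 4096 + 4096 + 16 = 8208
8208 → 8⁴ + 2⁴ + 0⁴ + 8⁴ = 4096 + 16 + 0 + 4096 = 8208  — 8208 repeats.
That took 10 steps.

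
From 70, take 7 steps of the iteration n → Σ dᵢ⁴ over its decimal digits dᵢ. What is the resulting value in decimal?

70 → 7⁴ + 0⁴ = 2401 + 0 = 2401
2401 → 2⁴ + 4⁴ + 0⁴ + 1⁴ = 16 + 256 + 0 + 1 = 273
273 → 2⁴ + 7⁴ + 3⁴ = 16 + 2401 + 81 = 2498
2498 → 2⁴ + 4⁴ + 9⁴ + 8⁴ = 16 + 256 + 6561 + 4096 = 10929
10929 → 1⁴ + 0⁴ + 9⁴ + 2⁴ + 9⁴ = 1 + 0 + 6561 + 16 + 6561 = 13139
13139 → 1⁴ + 3⁴ + 1⁴ + 3⁴ + 9⁴ = 1 + 81 + 1 + 81 + 6561 = 6725
6725 → 6⁴ + 7⁴ + 2⁴ + 5⁴ = 1296 + 2401 + 16 + 625 = 4338

4338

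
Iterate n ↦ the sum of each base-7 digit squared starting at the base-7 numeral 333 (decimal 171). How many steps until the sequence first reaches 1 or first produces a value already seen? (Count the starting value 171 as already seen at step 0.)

171 = (3,3,3)_7 → 3² + 3² + 3² = 9 + 9 + 9 = 27
27 = (3,6)_7 → 3² + 6² = 9 + 36 = 45
45 = (6,3)_7 → 6² + 3² = 36 + 9 = 45  — 45 repeats.
That took 3 steps.

3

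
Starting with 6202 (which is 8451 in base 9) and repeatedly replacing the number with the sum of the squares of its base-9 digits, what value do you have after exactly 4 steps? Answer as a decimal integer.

6202 = (8,4,5,1)_9 → 8² + 4² + 5² + 1² = 106
106 = (1,2,7)_9 → 1² + 2² + 7² = 54
54 = (6,0)_9 → 6² + 0² = 36
36 = (4,0)_9 → 4² + 0² = 16

16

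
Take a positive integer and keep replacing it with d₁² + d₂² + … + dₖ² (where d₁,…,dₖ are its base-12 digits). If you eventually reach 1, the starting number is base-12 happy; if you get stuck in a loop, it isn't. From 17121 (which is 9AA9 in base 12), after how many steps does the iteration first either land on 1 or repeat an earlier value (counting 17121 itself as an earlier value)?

17121 = (9,10,10,9)_12 → 9² + 10² + 10² + 9² = 81 + 100 + 100 + 81 = 362
362 = (2,6,2)_12 → 2² + 6² + 2² = 4 + 36 + 4 = 44
44 = (3,8)_12 → 3² + 8² = 9 + 64 = 73
73 = (6,1)_12 → 6² + 1² = 36 + 1 = 37
37 = (3,1)_12 → 3² + 1² = 9 + 1 = 10
10 = (10)_12 → 10² = 100
100 = (8,4)_12 → 8² + 4² = 64 + 16 = 80
80 = (6,8)_12 → 6² + 8² = 36 + 64 = 100  — 100 repeats.
That took 8 steps.

8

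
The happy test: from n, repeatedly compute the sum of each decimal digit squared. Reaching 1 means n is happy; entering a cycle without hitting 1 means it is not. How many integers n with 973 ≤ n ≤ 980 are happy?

1

973: 973 → 139 → 91 → 82 → 68 → 100 → 1  — happy
974: 974 → 146 → 53 → 34 → 25 → 29 → 85 → 89 → 145 → 42 → 20 → 4 → 16 → 37 → 58 → 89  — not happy
975: 975 → 155 → 51 → 26 → 40 → 16 → 37 → 58 → 89 → 145 → 42 → 20 → 4 → 16  — not happy
976: 976 → 166 → 73 → 58 → 89 → 145 → 42 → 20 → 4 → 16 → 37 → 58  — not happy
977: 977 → 179 → 131 → 11 → 2 → 4 → 16 → 37 → 58 → 89 → 145 → 42 → 20 → 4  — not happy
978: 978 → 194 → 98 → 145 → 42 → 20 → 4 → 16 → 37 → 58 → 89 → 145  — not happy
979: 979 → 211 → 6 → 36 → 45 → 41 → 17 → 50 → 25 → 29 → 85 → 89 → 145 → 42 → 20 → 4 → 16 → 37 → 58 → 89  — not happy
980: 980 → 145 → 42 → 20 → 4 → 16 → 37 → 58 → 89 → 145  — not happy
happy: 973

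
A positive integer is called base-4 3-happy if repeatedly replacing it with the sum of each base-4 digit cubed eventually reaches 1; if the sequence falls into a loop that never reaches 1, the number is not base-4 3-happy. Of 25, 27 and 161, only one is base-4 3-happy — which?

25: 25 → 10 → 16 → 1  — reaches 1 (base-4 3-happy)
27: 27 → 36 → 9 → 9  — repeats 9 (not base-4 3-happy)
161: 161 → 17 → 2 → 8 → 8  — repeats 8 (not base-4 3-happy)

25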